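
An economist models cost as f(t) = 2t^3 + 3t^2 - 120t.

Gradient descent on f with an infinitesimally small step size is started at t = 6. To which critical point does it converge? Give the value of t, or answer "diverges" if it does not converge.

f'(t) = 6(t - 4)(t + 5), so f'(6) = 132.
Gradient descent moves in the -f' direction, i.e. t is decreasing.
The nearest critical point in that direction is t = 4, where f'' = 54 > 0 (a local minimum). The iterate converges there.

4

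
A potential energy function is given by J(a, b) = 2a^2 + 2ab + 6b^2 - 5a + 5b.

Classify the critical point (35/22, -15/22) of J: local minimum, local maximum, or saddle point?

local minimum

The Hessian of J is constant: H = [[4, 2], [2, 12]].
det(H) = 4·12 − 2² = 44.
det(H) > 0 and tr(H) = 16 > 0, so H is positive definite and the point is a local minimum.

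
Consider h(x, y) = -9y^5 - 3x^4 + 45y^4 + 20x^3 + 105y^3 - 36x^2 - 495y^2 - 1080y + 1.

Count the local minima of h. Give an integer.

h separates as a function of x plus a function of y, so ∇h=0 decouples.
∂h/∂x = -12x(x - 3)(x - 2) = 0 at x ∈ {0, 2, 3}; ∂h/∂y = -45(y - 4)(y - 3)(y + 1)(y + 2) = 0 at y ∈ {-2, -1, 3, 4}.
The Hessian is diagonal: diag(h_xx, h_yy). Second derivatives: h_xx(0)=-72, h_xx(2)=24, h_xx(3)=-36; h_yy(-2)=1350, h_yy(-1)=-900, h_yy(3)=900, h_yy(4)=-1350.
Local minima occur where both diagonal entries positive: (2, -2), (2, 3). Count: 2.

2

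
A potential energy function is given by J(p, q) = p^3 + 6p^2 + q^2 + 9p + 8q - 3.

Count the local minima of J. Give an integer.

J separates as a function of p plus a function of q, so ∇J=0 decouples.
∂J/∂p = 3(p + 1)(p + 3) = 0 at p ∈ {-3, -1}; ∂J/∂q = 2(q + 4) = 0 at q ∈ {-4}.
The Hessian is diagonal: diag(J_pp, J_qq). Second derivatives: J_pp(-3)=-6, J_pp(-1)=6; J_qq(-4)=2.
Local minima occur where both diagonal entries positive: (-1, -4). Count: 1.

1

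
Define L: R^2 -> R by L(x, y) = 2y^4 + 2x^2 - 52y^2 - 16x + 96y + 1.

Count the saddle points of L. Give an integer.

1

L separates as a function of x plus a function of y, so ∇L=0 decouples.
∂L/∂x = 4(x - 4) = 0 at x ∈ {4}; ∂L/∂y = 8(y - 3)(y - 1)(y + 4) = 0 at y ∈ {-4, 1, 3}.
The Hessian is diagonal: diag(L_xx, L_yy). Second derivatives: L_xx(4)=4; L_yy(-4)=280, L_yy(1)=-80, L_yy(3)=112.
Saddle points occur where the two diagonal entries have opposite signs: (4, 1). Count: 1.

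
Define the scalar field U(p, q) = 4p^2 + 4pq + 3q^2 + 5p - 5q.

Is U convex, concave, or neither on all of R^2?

U is quadratic, so its Hessian is the constant matrix H = [[8, 4], [4, 6]].
det(H) = 32, tr(H) = 14.
det(H) > 0 and tr(H) > 0, so H is positive definite everywhere: convex.

convex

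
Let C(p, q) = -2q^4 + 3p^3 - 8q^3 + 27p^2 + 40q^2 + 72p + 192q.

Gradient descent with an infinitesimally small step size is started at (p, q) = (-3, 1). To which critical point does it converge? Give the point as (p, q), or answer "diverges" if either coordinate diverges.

C is separable, so gradient descent decouples: p follows -∂C/∂p, q follows -∂C/∂q.
∂C/∂p = 9(p + 2)(p + 4); at p=-3 this is -9, so p increases.
∂C/∂q = -8(q - 3)(q + 2)(q + 4); at q=1 this is 240, so q decreases.
p converges to its nearest critical value -2 (a local min of the p-part); q converges to -2. The iterate converges to (-2, -2).

(-2, -2)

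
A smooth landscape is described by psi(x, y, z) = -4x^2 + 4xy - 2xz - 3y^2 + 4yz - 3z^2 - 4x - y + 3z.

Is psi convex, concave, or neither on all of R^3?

concave

psi is quadratic, so its Hessian is the constant matrix H = [[-8, 4, -2], [4, -6, 4], [-2, 4, -6]].
Leading principal minors: -8, 32, -104.
Signs alternate −, +, − ⇒ H ≺ 0 ⇒ concave.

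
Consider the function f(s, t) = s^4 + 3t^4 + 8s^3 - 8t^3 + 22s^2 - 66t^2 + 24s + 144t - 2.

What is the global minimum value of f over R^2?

-578

f(s,t) separates as P(s) + Q(t) − 2, so its minimum is min P + min Q − 2.
P'(s) = 4(s + 1)(s + 2)(s + 3) vanishes at s ∈ {-3, -2, -1}; Q'(t) = 12(t - 4)(t - 1)(t + 3) vanishes at t ∈ {-3, 1, 4}.
Local minima of P (where P''>0): P(-3)=-9, P(-1)=-9. Local minima of Q: Q(-3)=-567, Q(4)=-224.
So the global minimum of f is P(-3) + Q(-3) − 2 = -9 − 567 − 2 = -578, attained at (-3, -3).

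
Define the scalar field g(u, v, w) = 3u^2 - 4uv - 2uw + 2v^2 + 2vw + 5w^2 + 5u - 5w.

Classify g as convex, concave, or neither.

g is quadratic, so its Hessian is the constant matrix H = [[6, -4, -2], [-4, 4, 2], [-2, 2, 10]].
Leading principal minors: 6, 8, 72.
All positive ⇒ H ≻ 0 ⇒ convex.

convex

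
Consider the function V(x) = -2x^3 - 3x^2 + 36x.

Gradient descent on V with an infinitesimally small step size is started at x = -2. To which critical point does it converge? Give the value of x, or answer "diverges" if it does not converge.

V'(x) = -6(x - 2)(x + 3), so V'(-2) = 24.
Gradient descent moves in the -V' direction, i.e. x is decreasing.
The nearest critical point in that direction is x = -3, where V'' = 30 > 0 (a local minimum). The iterate converges there.

-3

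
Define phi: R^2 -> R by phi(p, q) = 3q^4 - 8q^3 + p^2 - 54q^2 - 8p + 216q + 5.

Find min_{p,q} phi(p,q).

phi(p,q) separates as A(p) + B(q) + 5, so its minimum is min A + min B + 5.
A'(p) = 2p - 8 vanishes at p ∈ {4}; B'(q) = 12(q - 3)(q - 2)(q + 3) vanishes at q ∈ {-3, 2, 3}.
Local minima of A (where A''>0): A(4)=-16. Local minima of B: B(-3)=-675, B(3)=189.
So the global minimum of phi is A(4) + B(-3) + 5 = -16 − 675 + 5 = -686, attained at (4, -3).

-686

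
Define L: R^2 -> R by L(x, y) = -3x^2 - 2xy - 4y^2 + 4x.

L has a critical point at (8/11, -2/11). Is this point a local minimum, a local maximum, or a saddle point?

The Hessian of L is constant: H = [[-6, -2], [-2, -8]].
det(H) = (-6)·(-8) − (-2)² = 44.
det(H) > 0 and tr(H) = -14 < 0, so H is negative definite and the point is a local maximum.

local maximum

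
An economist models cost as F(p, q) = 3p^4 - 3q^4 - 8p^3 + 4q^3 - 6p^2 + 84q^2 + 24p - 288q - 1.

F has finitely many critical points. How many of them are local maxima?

2

F separates as a function of p plus a function of q, so ∇F=0 decouples.
∂F/∂p = 12(p - 2)(p - 1)(p + 1) = 0 at p ∈ {-1, 1, 2}; ∂F/∂q = -12(q - 3)(q - 2)(q + 4) = 0 at q ∈ {-4, 2, 3}.
The Hessian is diagonal: diag(F_pp, F_qq). Second derivatives: F_pp(-1)=72, F_pp(1)=-24, F_pp(2)=36; F_qq(-4)=-504, F_qq(2)=72, F_qq(3)=-84.
Local maxima occur where both diagonal entries negative: (1, -4), (1, 3). Count: 2.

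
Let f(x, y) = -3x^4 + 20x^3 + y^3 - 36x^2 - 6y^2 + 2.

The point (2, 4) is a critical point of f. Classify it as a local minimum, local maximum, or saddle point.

local minimum

The mixed partial ∂²f/∂x∂y is 0, so the Hessian at any point is diag(f_xx, f_yy) = diag(12(-3x^2 + 10x - 6), 6(y - 2)).
At (2, 4): H = diag(24, 12).
Both eigenvalues are positive, so H is positive definite: a local minimum.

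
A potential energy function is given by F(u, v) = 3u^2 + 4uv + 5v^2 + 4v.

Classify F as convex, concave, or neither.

F is quadratic, so its Hessian is the constant matrix H = [[6, 4], [4, 10]].
det(H) = 44, tr(H) = 16.
det(H) > 0 and tr(H) > 0, so H is positive definite everywhere: convex.

convex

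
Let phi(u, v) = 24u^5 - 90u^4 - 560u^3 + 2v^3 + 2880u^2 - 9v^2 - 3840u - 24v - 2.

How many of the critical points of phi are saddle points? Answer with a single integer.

4

phi separates as a function of u plus a function of v, so ∇phi=0 decouples.
∂phi/∂u = 120(u - 4)(u - 2)(u - 1)(u + 4) = 0 at u ∈ {-4, 1, 2, 4}; ∂phi/∂v = 6(v - 4)(v + 1) = 0 at v ∈ {-1, 4}.
The Hessian is diagonal: diag(phi_uu, phi_vv). Second derivatives: phi_uu(-4)=-28800, phi_uu(1)=1800, phi_uu(2)=-1440, phi_uu(4)=5760; phi_vv(-1)=-30, phi_vv(4)=30.
Saddle points occur where the two diagonal entries have opposite signs: (-4, 4), (1, -1), (2, 4), (4, -1). Count: 4.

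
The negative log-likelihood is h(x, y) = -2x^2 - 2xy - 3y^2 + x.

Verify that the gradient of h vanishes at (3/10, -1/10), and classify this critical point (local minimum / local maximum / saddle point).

local maximum

∇h = (-4x - 2y + 1, -2x - 6y); substituting (3/10, -1/10) gives ∇h = (0, 0), so (3/10, -1/10) is indeed a critical point.
The Hessian of h is constant: H = [[-4, -2], [-2, -6]].
det(H) = (-4)·(-6) − (-2)² = 20.
det(H) > 0 and tr(H) = -10 < 0, so H is negative definite and the point is a local maximum.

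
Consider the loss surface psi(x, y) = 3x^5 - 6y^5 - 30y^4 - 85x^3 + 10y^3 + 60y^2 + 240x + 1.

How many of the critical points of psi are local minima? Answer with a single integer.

psi separates as a function of x plus a function of y, so ∇psi=0 decouples.
∂psi/∂x = 15(x - 4)(x - 1)(x + 1)(x + 4) = 0 at x ∈ {-4, -1, 1, 4}; ∂psi/∂y = -30y(y - 1)(y + 1)(y + 4) = 0 at y ∈ {-4, -1, 0, 1}.
The Hessian is diagonal: diag(psi_xx, psi_yy). Second derivatives: psi_xx(-4)=-1800, psi_xx(-1)=450, psi_xx(1)=-450, psi_xx(4)=1800; psi_yy(-4)=1800, psi_yy(-1)=-180, psi_yy(0)=120, psi_yy(1)=-300.
Local minima occur where both diagonal entries positive: (-1, -4), (-1, 0), (4, -4), (4, 0). Count: 4.

4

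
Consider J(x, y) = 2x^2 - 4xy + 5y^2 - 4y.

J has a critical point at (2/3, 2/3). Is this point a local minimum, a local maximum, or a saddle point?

The Hessian of J is constant: H = [[4, -4], [-4, 10]].
det(H) = 4·10 − (-4)² = 24.
det(H) > 0 and tr(H) = 14 > 0, so H is positive definite and the point is a local minimum.

local minimum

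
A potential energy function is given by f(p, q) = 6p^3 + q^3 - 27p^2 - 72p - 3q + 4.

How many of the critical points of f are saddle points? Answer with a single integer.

f separates as a function of p plus a function of q, so ∇f=0 decouples.
∂f/∂p = 18(p - 4)(p + 1) = 0 at p ∈ {-1, 4}; ∂f/∂q = 3(q - 1)(q + 1) = 0 at q ∈ {-1, 1}.
The Hessian is diagonal: diag(f_pp, f_qq). Second derivatives: f_pp(-1)=-90, f_pp(4)=90; f_qq(-1)=-6, f_qq(1)=6.
Saddle points occur where the two diagonal entries have opposite signs: (-1, 1), (4, -1). Count: 2.

2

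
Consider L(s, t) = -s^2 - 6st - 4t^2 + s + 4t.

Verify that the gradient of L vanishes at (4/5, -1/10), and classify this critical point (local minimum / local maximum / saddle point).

saddle point

∇L = (-2s - 6t + 1, -6s - 8t + 4); substituting (4/5, -1/10) gives ∇L = (0, 0), so (4/5, -1/10) is indeed a critical point.
The Hessian of L is constant: H = [[-2, -6], [-6, -8]].
det(H) = (-2)·(-8) − (-6)² = -20.
Since det(H) < 0, H is indefinite and the critical point is a saddle point.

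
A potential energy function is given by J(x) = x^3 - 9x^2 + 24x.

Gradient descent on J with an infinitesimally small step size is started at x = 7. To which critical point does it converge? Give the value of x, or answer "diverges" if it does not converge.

J'(x) = 3(x - 4)(x - 2), so J'(7) = 45.
Gradient descent moves in the -J' direction, i.e. x is decreasing.
The nearest critical point in that direction is x = 4, where J'' = 6 > 0 (a local minimum). The iterate converges there.

4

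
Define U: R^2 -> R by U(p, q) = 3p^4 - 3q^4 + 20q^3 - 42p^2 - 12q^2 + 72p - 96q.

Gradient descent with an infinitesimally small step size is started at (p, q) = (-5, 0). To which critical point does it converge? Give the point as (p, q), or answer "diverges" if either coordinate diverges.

(-3, 2)

U is separable, so gradient descent decouples: p follows -∂U/∂p, q follows -∂U/∂q.
∂U/∂p = 12(p - 2)(p - 1)(p + 3); at p=-5 this is -1008, so p increases.
∂U/∂q = -12(q - 4)(q - 2)(q + 1); at q=0 this is -96, so q increases.
p converges to its nearest critical value -3 (a local min of the p-part); q converges to 2. The iterate converges to (-3, 2).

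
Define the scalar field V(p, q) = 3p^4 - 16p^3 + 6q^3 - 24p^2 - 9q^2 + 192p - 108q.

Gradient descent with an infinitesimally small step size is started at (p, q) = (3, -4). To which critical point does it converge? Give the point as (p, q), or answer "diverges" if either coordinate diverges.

V is separable, so gradient descent decouples: p follows -∂V/∂p, q follows -∂V/∂q.
∂V/∂p = 12(p - 4)(p - 2)(p + 2); at p=3 this is -60, so p increases.
∂V/∂q = 18(q - 3)(q + 2); at q=-4 this is 252, so q decreases.
The q-coordinate has no critical point in that direction and runs off to infinity.

diverges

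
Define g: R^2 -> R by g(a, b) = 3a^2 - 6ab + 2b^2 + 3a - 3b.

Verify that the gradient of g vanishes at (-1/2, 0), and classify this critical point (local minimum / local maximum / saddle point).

saddle point

∇g = (6a - 6b + 3, -6a + 4b - 3); substituting (-1/2, 0) gives ∇g = (0, 0), so (-1/2, 0) is indeed a critical point.
The Hessian of g is constant: H = [[6, -6], [-6, 4]].
det(H) = 6·4 − (-6)² = -12.
Since det(H) < 0, H is indefinite and the critical point is a saddle point.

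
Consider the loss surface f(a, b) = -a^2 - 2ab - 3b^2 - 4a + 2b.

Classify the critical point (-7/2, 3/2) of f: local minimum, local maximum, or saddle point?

local maximum

The Hessian of f is constant: H = [[-2, -2], [-2, -6]].
det(H) = (-2)·(-6) − (-2)² = 8.
det(H) > 0 and tr(H) = -8 < 0, so H is negative definite and the point is a local maximum.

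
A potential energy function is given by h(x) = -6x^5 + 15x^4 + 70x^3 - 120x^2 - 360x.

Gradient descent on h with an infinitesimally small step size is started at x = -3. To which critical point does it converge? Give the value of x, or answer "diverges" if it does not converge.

-2

h'(x) = -30(x - 3)(x - 2)(x + 1)(x + 2), so h'(-3) = -1800.
Gradient descent moves in the -h' direction, i.e. x is increasing.
The nearest critical point in that direction is x = -2, where h'' = 600 > 0 (a local minimum). The iterate converges there.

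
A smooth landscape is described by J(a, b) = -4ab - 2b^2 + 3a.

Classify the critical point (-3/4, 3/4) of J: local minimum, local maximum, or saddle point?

saddle point

The Hessian of J is constant: H = [[0, -4], [-4, -4]].
det(H) = 0·(-4) − (-4)² = -16.
Since det(H) < 0, H is indefinite and the critical point is a saddle point.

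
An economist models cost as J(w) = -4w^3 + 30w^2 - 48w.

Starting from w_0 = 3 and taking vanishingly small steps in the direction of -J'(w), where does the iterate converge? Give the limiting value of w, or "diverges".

J'(w) = -12(w - 4)(w - 1), so J'(3) = 24.
Gradient descent moves in the -J' direction, i.e. w is decreasing.
The nearest critical point in that direction is w = 1, where J'' = 36 > 0 (a local minimum). The iterate converges there.

1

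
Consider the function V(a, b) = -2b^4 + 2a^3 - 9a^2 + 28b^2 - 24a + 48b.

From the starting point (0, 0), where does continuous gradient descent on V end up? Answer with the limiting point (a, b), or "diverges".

(4, -1)

V is separable, so gradient descent decouples: a follows -∂V/∂a, b follows -∂V/∂b.
∂V/∂a = 6(a - 4)(a + 1); at a=0 this is -24, so a increases.
∂V/∂b = -8(b - 3)(b + 1)(b + 2); at b=0 this is 48, so b decreases.
a converges to its nearest critical value 4 (a local min of the a-part); b converges to -1. The iterate converges to (4, -1).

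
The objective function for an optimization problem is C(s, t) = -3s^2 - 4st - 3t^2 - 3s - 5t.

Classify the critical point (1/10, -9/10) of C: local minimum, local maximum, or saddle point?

local maximum

The Hessian of C is constant: H = [[-6, -4], [-4, -6]].
det(H) = (-6)·(-6) − (-4)² = 20.
det(H) > 0 and tr(H) = -12 < 0, so H is negative definite and the point is a local maximum.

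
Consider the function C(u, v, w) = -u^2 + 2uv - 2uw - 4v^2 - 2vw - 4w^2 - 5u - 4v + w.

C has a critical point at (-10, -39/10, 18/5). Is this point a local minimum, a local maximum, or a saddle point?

local maximum

The Hessian is constant: H = [[-2, 2, -2], [2, -8, -2], [-2, -2, -8]].
Leading principal minors: Δ₁ = -2, Δ₂ = 12, Δ₃ = -40.
The minors alternate sign starting negative (−, +, −), so H is negative definite: a local maximum.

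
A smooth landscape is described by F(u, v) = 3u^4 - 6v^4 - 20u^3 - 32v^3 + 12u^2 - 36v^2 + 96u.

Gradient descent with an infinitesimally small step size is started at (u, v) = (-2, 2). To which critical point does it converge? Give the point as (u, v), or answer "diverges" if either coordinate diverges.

F is separable, so gradient descent decouples: u follows -∂F/∂u, v follows -∂F/∂v.
∂F/∂u = 12(u - 4)(u - 2)(u + 1); at u=-2 this is -288, so u increases.
∂F/∂v = -24v(v + 1)(v + 3); at v=2 this is -720, so v increases.
The v-coordinate has no critical point in that direction and runs off to infinity.

diverges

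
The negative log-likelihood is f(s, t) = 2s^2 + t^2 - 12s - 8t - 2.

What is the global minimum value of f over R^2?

-36

f(s,t) separates as P(s) + Q(t) − 2, so its minimum is min P + min Q − 2.
P'(s) = 4s - 12 vanishes at s ∈ {3}; Q'(t) = 2(t - 4) vanishes at t ∈ {4}.
Local minima of P (where P''>0): P(3)=-18. Local minima of Q: Q(4)=-16.
So the global minimum of f is P(3) + Q(4) − 2 = -18 − 16 − 2 = -36, attained at (3, 4).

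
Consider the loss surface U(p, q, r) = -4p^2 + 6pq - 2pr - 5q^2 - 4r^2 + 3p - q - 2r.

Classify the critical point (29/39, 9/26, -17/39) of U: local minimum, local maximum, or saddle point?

local maximum

The Hessian is constant: H = [[-8, 6, -2], [6, -10, 0], [-2, 0, -8]].
Leading principal minors: Δ₁ = -8, Δ₂ = 44, Δ₃ = -312.
The minors alternate sign starting negative (−, +, −), so H is negative definite: a local maximum.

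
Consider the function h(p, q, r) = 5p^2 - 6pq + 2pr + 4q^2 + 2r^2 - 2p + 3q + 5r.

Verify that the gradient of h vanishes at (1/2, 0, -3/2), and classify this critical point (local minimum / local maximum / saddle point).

local minimum

∇h = (10p - 6q + 2r - 2, -6p + 8q + 3, 2p + 4r + 5); substituting (1/2, 0, -3/2) gives ∇h = (0, 0, 0), so (1/2, 0, -3/2) is indeed a critical point.
The Hessian is constant: H = [[10, -6, 2], [-6, 8, 0], [2, 0, 4]].
Leading principal minors: Δ₁ = 10, Δ₂ = 44, Δ₃ = 144.
All leading minors are positive, so H is positive definite: a local minimum.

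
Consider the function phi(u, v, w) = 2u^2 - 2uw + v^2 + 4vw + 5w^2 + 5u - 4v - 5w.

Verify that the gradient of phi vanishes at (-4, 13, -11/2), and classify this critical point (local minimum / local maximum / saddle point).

∇phi = (4u - 2w + 5, 2v + 4w - 4, -2u + 4v + 10w - 5); substituting (-4, 13, -11/2) gives ∇phi = (0, 0, 0), so (-4, 13, -11/2) is indeed a critical point.
The Hessian is constant: H = [[4, 0, -2], [0, 2, 4], [-2, 4, 10]].
Leading principal minors: Δ₁ = 4, Δ₂ = 8, Δ₃ = 8.
All leading minors are positive, so H is positive definite: a local minimum.

local minimum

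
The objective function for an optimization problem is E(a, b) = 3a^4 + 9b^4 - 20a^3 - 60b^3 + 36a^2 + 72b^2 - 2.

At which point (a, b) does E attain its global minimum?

(0, 4)

E(a,b) separates as P(a) + Q(b) − 2, so its minimum is min P + min Q − 2.
P'(a) = 12a(a - 3)(a - 2) vanishes at a ∈ {0, 2, 3}; Q'(b) = 36b(b - 4)(b - 1) vanishes at b ∈ {0, 1, 4}.
Local minima of P (where P''>0): P(0)=0, P(3)=27. Local minima of Q: Q(0)=0, Q(4)=-384.
So the global minimum of E is P(0) + Q(4) − 2 = 0 − 384 − 2 = -386, attained at (0, 4).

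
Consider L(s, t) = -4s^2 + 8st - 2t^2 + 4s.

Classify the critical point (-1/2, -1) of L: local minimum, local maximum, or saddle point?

The Hessian of L is constant: H = [[-8, 8], [8, -4]].
det(H) = (-8)·(-4) − 8² = -32.
Since det(H) < 0, H is indefinite and the critical point is a saddle point.

saddle point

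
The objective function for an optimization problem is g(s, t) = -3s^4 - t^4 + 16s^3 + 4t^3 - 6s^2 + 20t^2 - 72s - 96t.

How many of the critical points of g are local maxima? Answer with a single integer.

g separates as a function of s plus a function of t, so ∇g=0 decouples.
∂g/∂s = -12(s - 3)(s - 2)(s + 1) = 0 at s ∈ {-1, 2, 3}; ∂g/∂t = -4(t - 4)(t - 2)(t + 3) = 0 at t ∈ {-3, 2, 4}.
The Hessian is diagonal: diag(g_ss, g_tt). Second derivatives: g_ss(-1)=-144, g_ss(2)=36, g_ss(3)=-48; g_tt(-3)=-140, g_tt(2)=40, g_tt(4)=-56.
Local maxima occur where both diagonal entries negative: (-1, -3), (-1, 4), (3, -3), (3, 4). Count: 4.

4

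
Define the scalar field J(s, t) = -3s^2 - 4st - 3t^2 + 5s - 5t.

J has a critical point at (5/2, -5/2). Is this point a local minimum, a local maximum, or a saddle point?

The Hessian of J is constant: H = [[-6, -4], [-4, -6]].
det(H) = (-6)·(-6) − (-4)² = 20.
det(H) > 0 and tr(H) = -12 < 0, so H is negative definite and the point is a local maximum.

local maximum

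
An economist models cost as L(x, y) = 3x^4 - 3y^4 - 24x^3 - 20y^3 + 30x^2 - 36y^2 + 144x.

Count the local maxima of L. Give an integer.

2

L separates as a function of x plus a function of y, so ∇L=0 decouples.
∂L/∂x = 12(x - 4)(x - 3)(x + 1) = 0 at x ∈ {-1, 3, 4}; ∂L/∂y = -12y(y + 2)(y + 3) = 0 at y ∈ {-3, -2, 0}.
The Hessian is diagonal: diag(L_xx, L_yy). Second derivatives: L_xx(-1)=240, L_xx(3)=-48, L_xx(4)=60; L_yy(-3)=-36, L_yy(-2)=24, L_yy(0)=-72.
Local maxima occur where both diagonal entries negative: (3, -3), (3, 0). Count: 2.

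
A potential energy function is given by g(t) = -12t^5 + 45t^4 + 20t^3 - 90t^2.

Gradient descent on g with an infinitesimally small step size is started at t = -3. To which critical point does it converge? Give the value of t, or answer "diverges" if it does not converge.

-1

g'(t) = -60t(t - 3)(t - 1)(t + 1), so g'(-3) = -8640.
Gradient descent moves in the -g' direction, i.e. t is increasing.
The nearest critical point in that direction is t = -1, where g'' = 480 > 0 (a local minimum). The iterate converges there.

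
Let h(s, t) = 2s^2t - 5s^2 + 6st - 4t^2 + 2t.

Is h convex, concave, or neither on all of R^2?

neither

The term 2s^2t is cubic, so the Hessian is not constant.
∂²h/∂s² = 4t - 10, which takes both signs as t varies (negative for sufficiently negative t). A diagonal entry of the Hessian changing sign means the Hessian is neither positive- nor negative-semidefinite on all of R^2.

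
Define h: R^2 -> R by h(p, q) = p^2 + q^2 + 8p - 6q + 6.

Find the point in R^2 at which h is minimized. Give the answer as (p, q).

(-4, 3)

h(p,q) separates as A(p) + B(q) + 6, so its minimum is min A + min B + 6.
A'(p) = 2p + 8 vanishes at p ∈ {-4}; B'(q) = 2q - 6 vanishes at q ∈ {3}.
Local minima of A (where A''>0): A(-4)=-16. Local minima of B: B(3)=-9.
So the global minimum of h is A(-4) + B(3) + 6 = -16 − 9 + 6 = -19, attained at (-4, 3).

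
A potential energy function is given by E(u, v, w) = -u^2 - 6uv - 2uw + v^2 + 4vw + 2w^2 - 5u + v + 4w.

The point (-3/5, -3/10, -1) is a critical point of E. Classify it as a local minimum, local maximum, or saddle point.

saddle point

The Hessian is constant: H = [[-2, -6, -2], [-6, 2, 4], [-2, 4, 4]].
Leading principal minors: Δ₁ = -2, Δ₂ = -40, Δ₃ = -40.
The minors fit neither the all-positive nor the alternating-sign pattern, so H is indefinite: a saddle point.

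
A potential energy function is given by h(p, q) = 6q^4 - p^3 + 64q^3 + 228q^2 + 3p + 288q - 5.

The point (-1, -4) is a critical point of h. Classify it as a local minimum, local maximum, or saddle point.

The mixed partial ∂²h/∂p∂q is 0, so the Hessian at any point is diag(h_pp, h_qq) = diag(-6p, 24(3q^2 + 16q + 19)).
At (-1, -4): H = diag(6, 72).
Both eigenvalues are positive, so H is positive definite: a local minimum.

local minimum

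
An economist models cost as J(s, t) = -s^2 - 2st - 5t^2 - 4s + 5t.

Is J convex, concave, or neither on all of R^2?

concave

J is quadratic, so its Hessian is the constant matrix H = [[-2, -2], [-2, -10]].
det(H) = 16, tr(H) = -12.
det(H) > 0 and tr(H) < 0, so H is negative definite everywhere: concave.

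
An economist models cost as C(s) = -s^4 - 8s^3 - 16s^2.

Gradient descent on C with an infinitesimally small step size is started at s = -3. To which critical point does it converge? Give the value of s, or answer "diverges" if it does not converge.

-2

C'(s) = -4s(s + 2)(s + 4), so C'(-3) = -12.
Gradient descent moves in the -C' direction, i.e. s is increasing.
The nearest critical point in that direction is s = -2, where C'' = 16 > 0 (a local minimum). The iterate converges there.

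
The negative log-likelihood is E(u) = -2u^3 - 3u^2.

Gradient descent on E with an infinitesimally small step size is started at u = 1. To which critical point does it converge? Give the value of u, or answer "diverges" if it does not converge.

diverges

E'(u) = -6u(u + 1), so E'(1) = -12.
Gradient descent moves in the -E' direction, i.e. u is increasing.
There is no critical point above u=1, and E' keeps the same sign, so the iterate runs off to +∞.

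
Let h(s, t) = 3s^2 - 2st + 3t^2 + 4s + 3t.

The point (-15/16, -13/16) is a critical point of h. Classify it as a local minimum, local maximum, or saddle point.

local minimum

The Hessian of h is constant: H = [[6, -2], [-2, 6]].
det(H) = 6·6 − (-2)² = 32.
det(H) > 0 and tr(H) = 12 > 0, so H is positive definite and the point is a local minimum.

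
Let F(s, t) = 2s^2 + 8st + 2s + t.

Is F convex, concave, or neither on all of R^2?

neither

F is quadratic, so its Hessian is the constant matrix H = [[4, 8], [8, 0]].
det(H) = -64, tr(H) = 4.
det(H) < 0, so H is indefinite: neither convex nor concave.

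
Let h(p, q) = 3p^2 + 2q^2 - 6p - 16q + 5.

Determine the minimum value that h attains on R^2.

-30

h(p,q) separates as A(p) + B(q) + 5, so its minimum is min A + min B + 5.
A'(p) = 6p - 6 vanishes at p ∈ {1}; B'(q) = 4q - 16 vanishes at q ∈ {4}.
Local minima of A (where A''>0): A(1)=-3. Local minima of B: B(4)=-32.
So the global minimum of h is A(1) + B(4) + 5 = -3 − 32 + 5 = -30, attained at (1, 4).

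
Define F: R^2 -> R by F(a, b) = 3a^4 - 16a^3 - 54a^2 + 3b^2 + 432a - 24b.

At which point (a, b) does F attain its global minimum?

F(a,b) separates as P(a) + Q(b), so its minimum is min P + min Q.
P'(a) = 12(a - 4)(a - 3)(a + 3) vanishes at a ∈ {-3, 3, 4}; Q'(b) = 6b - 24 vanishes at b ∈ {4}.
Local minima of P (where P''>0): P(-3)=-1107, P(4)=608. Local minima of Q: Q(4)=-48.
So the global minimum of F is P(-3) + Q(4) = -1107 − 48 = -1155, attained at (-3, 4).

(-3, 4)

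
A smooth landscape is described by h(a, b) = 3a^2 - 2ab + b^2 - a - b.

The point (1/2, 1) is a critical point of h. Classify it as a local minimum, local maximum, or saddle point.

The Hessian of h is constant: H = [[6, -2], [-2, 2]].
det(H) = 6·2 − (-2)² = 8.
det(H) > 0 and tr(H) = 8 > 0, so H is positive definite and the point is a local minimum.

local minimum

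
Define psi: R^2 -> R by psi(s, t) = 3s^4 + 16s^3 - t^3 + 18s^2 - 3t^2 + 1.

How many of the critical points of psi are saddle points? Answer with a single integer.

psi separates as a function of s plus a function of t, so ∇psi=0 decouples.
∂psi/∂s = 12s(s + 1)(s + 3) = 0 at s ∈ {-3, -1, 0}; ∂psi/∂t = -3t(t + 2) = 0 at t ∈ {-2, 0}.
The Hessian is diagonal: diag(psi_ss, psi_tt). Second derivatives: psi_ss(-3)=72, psi_ss(-1)=-24, psi_ss(0)=36; psi_tt(-2)=6, psi_tt(0)=-6.
Saddle points occur where the two diagonal entries have opposite signs: (-3, 0), (-1, -2), (0, 0). Count: 3.

3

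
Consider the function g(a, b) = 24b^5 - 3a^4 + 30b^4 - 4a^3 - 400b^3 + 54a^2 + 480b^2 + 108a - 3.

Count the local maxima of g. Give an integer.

4

g separates as a function of a plus a function of b, so ∇g=0 decouples.
∂g/∂a = -12(a - 3)(a + 1)(a + 3) = 0 at a ∈ {-3, -1, 3}; ∂g/∂b = 120b(b - 2)(b - 1)(b + 4) = 0 at b ∈ {-4, 0, 1, 2}.
The Hessian is diagonal: diag(g_aa, g_bb). Second derivatives: g_aa(-3)=-144, g_aa(-1)=96, g_aa(3)=-288; g_bb(-4)=-14400, g_bb(0)=960, g_bb(1)=-600, g_bb(2)=1440.
Local maxima occur where both diagonal entries negative: (-3, -4), (-3, 1), (3, -4), (3, 1). Count: 4.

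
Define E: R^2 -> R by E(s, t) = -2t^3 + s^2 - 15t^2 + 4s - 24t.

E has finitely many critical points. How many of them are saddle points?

E separates as a function of s plus a function of t, so ∇E=0 decouples.
∂E/∂s = 2(s + 2) = 0 at s ∈ {-2}; ∂E/∂t = -6(t + 1)(t + 4) = 0 at t ∈ {-4, -1}.
The Hessian is diagonal: diag(E_ss, E_tt). Second derivatives: E_ss(-2)=2; E_tt(-4)=18, E_tt(-1)=-18.
Saddle points occur where the two diagonal entries have opposite signs: (-2, -1). Count: 1.

1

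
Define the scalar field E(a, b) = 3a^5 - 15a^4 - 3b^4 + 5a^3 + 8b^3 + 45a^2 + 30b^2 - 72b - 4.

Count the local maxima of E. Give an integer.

4

E separates as a function of a plus a function of b, so ∇E=0 decouples.
∂E/∂a = 15a(a - 3)(a - 2)(a + 1) = 0 at a ∈ {-1, 0, 2, 3}; ∂E/∂b = -12(b - 3)(b - 1)(b + 2) = 0 at b ∈ {-2, 1, 3}.
The Hessian is diagonal: diag(E_aa, E_bb). Second derivatives: E_aa(-1)=-180, E_aa(0)=90, E_aa(2)=-90, E_aa(3)=180; E_bb(-2)=-180, E_bb(1)=72, E_bb(3)=-120.
Local maxima occur where both diagonal entries negative: (-1, -2), (-1, 3), (2, -2), (2, 3). Count: 4.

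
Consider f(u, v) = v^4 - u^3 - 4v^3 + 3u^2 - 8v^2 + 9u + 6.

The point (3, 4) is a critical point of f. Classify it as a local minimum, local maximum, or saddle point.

The mixed partial ∂²f/∂u∂v is 0, so the Hessian at any point is diag(f_uu, f_vv) = diag(6(-u + 1), 4(3v^2 - 6v - 4)).
At (3, 4): H = diag(-12, 80).
The eigenvalues have opposite signs, so H is indefinite: a saddle point.

saddle point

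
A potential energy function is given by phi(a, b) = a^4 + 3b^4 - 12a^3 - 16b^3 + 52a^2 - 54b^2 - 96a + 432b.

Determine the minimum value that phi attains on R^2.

phi(a,b) separates as P(a) + Q(b), so its minimum is min P + min Q.
P'(a) = 4(a - 4)(a - 3)(a - 2) vanishes at a ∈ {2, 3, 4}; Q'(b) = 12(b - 4)(b - 3)(b + 3) vanishes at b ∈ {-3, 3, 4}.
Local minima of P (where P''>0): P(2)=-64, P(4)=-64. Local minima of Q: Q(-3)=-1107, Q(4)=608.
So the global minimum of phi is P(2) + Q(-3) = -64 − 1107 = -1171, attained at (2, -3).

-1171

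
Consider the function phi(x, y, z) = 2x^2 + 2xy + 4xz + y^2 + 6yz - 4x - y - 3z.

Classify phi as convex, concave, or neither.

phi is quadratic, so its Hessian is the constant matrix H = [[4, 2, 4], [2, 2, 6], [4, 6, 0]].
Leading principal minors: 4, 4, -80.
Neither pattern holds ⇒ H is indefinite ⇒ neither convex nor concave.

neither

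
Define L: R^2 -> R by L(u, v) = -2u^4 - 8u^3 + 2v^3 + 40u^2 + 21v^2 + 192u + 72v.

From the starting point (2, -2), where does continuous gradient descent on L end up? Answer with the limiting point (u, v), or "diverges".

L is separable, so gradient descent decouples: u follows -∂L/∂u, v follows -∂L/∂v.
∂L/∂u = -8(u - 3)(u + 2)(u + 4); at u=2 this is 192, so u decreases.
∂L/∂v = 6(v + 3)(v + 4); at v=-2 this is 12, so v decreases.
u converges to its nearest critical value -2 (a local min of the u-part); v converges to -3. The iterate converges to (-2, -3).

(-2, -3)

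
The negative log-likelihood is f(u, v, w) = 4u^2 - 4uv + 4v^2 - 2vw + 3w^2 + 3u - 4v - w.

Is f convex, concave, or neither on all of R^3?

f is quadratic, so its Hessian is the constant matrix H = [[8, -4, 0], [-4, 8, -2], [0, -2, 6]].
Leading principal minors: 8, 48, 256.
All positive ⇒ H ≻ 0 ⇒ convex.

convex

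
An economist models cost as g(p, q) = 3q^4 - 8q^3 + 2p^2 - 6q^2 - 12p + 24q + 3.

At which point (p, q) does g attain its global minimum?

(3, -1)

g(p,q) separates as A(p) + B(q) + 3, so its minimum is min A + min B + 3.
A'(p) = 4p - 12 vanishes at p ∈ {3}; B'(q) = 12(q - 2)(q - 1)(q + 1) vanishes at q ∈ {-1, 1, 2}.
Local minima of A (where A''>0): A(3)=-18. Local minima of B: B(-1)=-19, B(2)=8.
So the global minimum of g is A(3) + B(-1) + 3 = -18 − 19 + 3 = -34, attained at (3, -1).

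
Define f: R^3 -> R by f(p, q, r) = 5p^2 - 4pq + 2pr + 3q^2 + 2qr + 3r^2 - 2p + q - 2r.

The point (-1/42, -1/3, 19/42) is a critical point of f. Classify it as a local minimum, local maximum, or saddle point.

The Hessian is constant: H = [[10, -4, 2], [-4, 6, 2], [2, 2, 6]].
Leading principal minors: Δ₁ = 10, Δ₂ = 44, Δ₃ = 168.
All leading minors are positive, so H is positive definite: a local minimum.

local minimum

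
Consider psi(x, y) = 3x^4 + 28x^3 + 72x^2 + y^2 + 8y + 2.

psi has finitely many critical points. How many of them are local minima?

psi separates as a function of x plus a function of y, so ∇psi=0 decouples.
∂psi/∂x = 12x(x + 3)(x + 4) = 0 at x ∈ {-4, -3, 0}; ∂psi/∂y = 2(y + 4) = 0 at y ∈ {-4}.
The Hessian is diagonal: diag(psi_xx, psi_yy). Second derivatives: psi_xx(-4)=48, psi_xx(-3)=-36, psi_xx(0)=144; psi_yy(-4)=2.
Local minima occur where both diagonal entries positive: (-4, -4), (0, -4). Count: 2.

2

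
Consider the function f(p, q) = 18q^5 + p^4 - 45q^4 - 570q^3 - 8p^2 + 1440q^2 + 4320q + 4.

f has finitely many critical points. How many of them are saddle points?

f separates as a function of p plus a function of q, so ∇f=0 decouples.
∂f/∂p = 4p(p - 2)(p + 2) = 0 at p ∈ {-2, 0, 2}; ∂f/∂q = 90(q - 4)(q - 3)(q + 1)(q + 4) = 0 at q ∈ {-4, -1, 3, 4}.
The Hessian is diagonal: diag(f_pp, f_qq). Second derivatives: f_pp(-2)=32, f_pp(0)=-16, f_pp(2)=32; f_qq(-4)=-15120, f_qq(-1)=5400, f_qq(3)=-2520, f_qq(4)=3600.
Saddle points occur where the two diagonal entries have opposite signs: (-2, -4), (-2, 3), (0, -1), (0, 4), (2, -4), (2, 3). Count: 6.

6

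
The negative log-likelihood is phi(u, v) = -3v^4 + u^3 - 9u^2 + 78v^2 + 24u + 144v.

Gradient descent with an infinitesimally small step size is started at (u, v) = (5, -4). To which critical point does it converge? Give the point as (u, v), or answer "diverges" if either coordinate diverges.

phi is separable, so gradient descent decouples: u follows -∂phi/∂u, v follows -∂phi/∂v.
∂phi/∂u = 3(u - 4)(u - 2); at u=5 this is 9, so u decreases.
∂phi/∂v = -12(v - 4)(v + 1)(v + 3); at v=-4 this is 288, so v decreases.
The v-coordinate has no critical point in that direction and runs off to infinity.

diverges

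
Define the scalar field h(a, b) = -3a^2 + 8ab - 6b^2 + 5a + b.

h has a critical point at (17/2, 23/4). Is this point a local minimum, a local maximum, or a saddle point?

The Hessian of h is constant: H = [[-6, 8], [8, -12]].
det(H) = (-6)·(-12) − 8² = 8.
det(H) > 0 and tr(H) = -18 < 0, so H is negative definite and the point is a local maximum.

local maximum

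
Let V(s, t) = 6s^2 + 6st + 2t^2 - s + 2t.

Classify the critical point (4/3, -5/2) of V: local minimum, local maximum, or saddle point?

The Hessian of V is constant: H = [[12, 6], [6, 4]].
det(H) = 12·4 − 6² = 12.
det(H) > 0 and tr(H) = 16 > 0, so H is positive definite and the point is a local minimum.

local minimum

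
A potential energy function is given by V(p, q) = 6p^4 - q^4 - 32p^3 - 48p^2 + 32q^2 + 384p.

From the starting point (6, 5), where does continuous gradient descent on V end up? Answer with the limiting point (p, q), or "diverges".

V is separable, so gradient descent decouples: p follows -∂V/∂p, q follows -∂V/∂q.
∂V/∂p = 24(p - 4)(p - 2)(p + 2); at p=6 this is 1536, so p decreases.
∂V/∂q = -4q(q - 4)(q + 4); at q=5 this is -180, so q increases.
The q-coordinate has no critical point in that direction and runs off to infinity.

diverges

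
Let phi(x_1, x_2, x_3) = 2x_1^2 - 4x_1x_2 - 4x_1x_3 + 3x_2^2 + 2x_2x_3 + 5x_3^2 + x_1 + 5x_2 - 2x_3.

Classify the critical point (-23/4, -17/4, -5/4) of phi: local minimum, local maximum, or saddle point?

local minimum

The Hessian is constant: H = [[4, -4, -4], [-4, 6, 2], [-4, 2, 10]].
Leading principal minors: Δ₁ = 4, Δ₂ = 8, Δ₃ = 32.
All leading minors are positive, so H is positive definite: a local minimum.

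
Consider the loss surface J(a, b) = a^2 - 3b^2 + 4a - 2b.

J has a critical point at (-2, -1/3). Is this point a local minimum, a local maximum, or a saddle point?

The Hessian of J is constant: H = [[2, 0], [0, -6]].
det(H) = 2·(-6) − 0² = -12.
Since det(H) < 0, H is indefinite and the critical point is a saddle point.

saddle point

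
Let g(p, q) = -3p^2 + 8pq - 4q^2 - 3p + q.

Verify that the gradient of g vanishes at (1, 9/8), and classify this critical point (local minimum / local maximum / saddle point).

saddle point

∇g = (-6p + 8q - 3, 8p - 8q + 1); substituting (1, 9/8) gives ∇g = (0, 0), so (1, 9/8) is indeed a critical point.
The Hessian of g is constant: H = [[-6, 8], [8, -8]].
det(H) = (-6)·(-8) − 8² = -16.
Since det(H) < 0, H is indefinite and the critical point is a saddle point.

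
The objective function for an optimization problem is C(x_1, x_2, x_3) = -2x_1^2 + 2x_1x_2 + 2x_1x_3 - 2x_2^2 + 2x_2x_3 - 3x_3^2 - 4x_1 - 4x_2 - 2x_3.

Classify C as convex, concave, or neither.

C is quadratic, so its Hessian is the constant matrix H = [[-4, 2, 2], [2, -4, 2], [2, 2, -6]].
Leading principal minors: -4, 12, -24.
Signs alternate −, +, − ⇒ H ≺ 0 ⇒ concave.

concave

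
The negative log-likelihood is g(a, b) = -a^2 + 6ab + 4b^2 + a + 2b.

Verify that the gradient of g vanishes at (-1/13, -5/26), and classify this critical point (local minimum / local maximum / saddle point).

∇g = (-2a + 6b + 1, 6a + 8b + 2); substituting (-1/13, -5/26) gives ∇g = (0, 0), so (-1/13, -5/26) is indeed a critical point.
The Hessian of g is constant: H = [[-2, 6], [6, 8]].
det(H) = (-2)·8 − 6² = -52.
Since det(H) < 0, H is indefinite and the critical point is a saddle point.

saddle point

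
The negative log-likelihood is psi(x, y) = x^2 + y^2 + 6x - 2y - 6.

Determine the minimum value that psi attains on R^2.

-16

psi(x,y) separates as P(x) + Q(y) − 6, so its minimum is min P + min Q − 6.
P'(x) = 2x + 6 vanishes at x ∈ {-3}; Q'(y) = 2y - 2 vanishes at y ∈ {1}.
Local minima of P (where P''>0): P(-3)=-9. Local minima of Q: Q(1)=-1.
So the global minimum of psi is P(-3) + Q(1) − 6 = -9 − 1 − 6 = -16, attained at (-3, 1).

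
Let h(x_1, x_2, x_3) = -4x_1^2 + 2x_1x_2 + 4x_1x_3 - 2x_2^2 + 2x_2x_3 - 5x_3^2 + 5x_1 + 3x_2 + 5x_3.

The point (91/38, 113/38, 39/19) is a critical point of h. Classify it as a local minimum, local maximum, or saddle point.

The Hessian is constant: H = [[-8, 2, 4], [2, -4, 2], [4, 2, -10]].
Leading principal minors: Δ₁ = -8, Δ₂ = 28, Δ₃ = -152.
The minors alternate sign starting negative (−, +, −), so H is negative definite: a local maximum.

local maximum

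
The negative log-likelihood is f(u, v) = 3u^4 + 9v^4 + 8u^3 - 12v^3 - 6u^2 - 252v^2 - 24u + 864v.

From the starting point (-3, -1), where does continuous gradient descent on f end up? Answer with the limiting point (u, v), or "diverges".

(-2, -4)

f is separable, so gradient descent decouples: u follows -∂f/∂u, v follows -∂f/∂v.
∂f/∂u = 12(u - 1)(u + 1)(u + 2); at u=-3 this is -96, so u increases.
∂f/∂v = 36(v - 3)(v - 2)(v + 4); at v=-1 this is 1296, so v decreases.
u converges to its nearest critical value -2 (a local min of the u-part); v converges to -4. The iterate converges to (-2, -4).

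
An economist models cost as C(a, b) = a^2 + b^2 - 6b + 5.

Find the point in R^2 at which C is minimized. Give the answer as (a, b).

(0, 3)

C(a,b) separates as P(a) + Q(b) + 5, so its minimum is min P + min Q + 5.
P'(a) = 2a vanishes at a ∈ {0}; Q'(b) = 2b - 6 vanishes at b ∈ {3}.
Local minima of P (where P''>0): P(0)=0. Local minima of Q: Q(3)=-9.
So the global minimum of C is P(0) + Q(3) + 5 = 0 − 9 + 5 = -4, attained at (0, 3).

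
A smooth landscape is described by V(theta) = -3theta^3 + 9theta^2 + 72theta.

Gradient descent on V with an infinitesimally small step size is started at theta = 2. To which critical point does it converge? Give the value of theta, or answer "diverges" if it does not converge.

-2

V'(theta) = -9(theta - 4)(theta + 2), so V'(2) = 72.
Gradient descent moves in the -V' direction, i.e. theta is decreasing.
The nearest critical point in that direction is theta = -2, where V'' = 54 > 0 (a local minimum). The iterate converges there.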